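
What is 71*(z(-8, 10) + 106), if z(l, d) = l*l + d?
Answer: 12780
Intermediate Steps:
z(l, d) = d + l² (z(l, d) = l² + d = d + l²)
71*(z(-8, 10) + 106) = 71*((10 + (-8)²) + 106) = 71*((10 + 64) + 106) = 71*(74 + 106) = 71*180 = 12780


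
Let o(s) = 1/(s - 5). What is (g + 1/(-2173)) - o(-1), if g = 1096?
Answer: 14291815/13038 ≈ 1096.2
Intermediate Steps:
o(s) = 1/(-5 + s)
(g + 1/(-2173)) - o(-1) = (1096 + 1/(-2173)) - 1/(-5 - 1) = (1096 - 1/2173) - 1/(-6) = 2381607/2173 - 1*(-⅙) = 2381607/2173 + ⅙ = 14291815/13038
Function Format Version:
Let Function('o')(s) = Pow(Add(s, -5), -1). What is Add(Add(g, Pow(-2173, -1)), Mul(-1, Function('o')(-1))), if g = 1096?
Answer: Rational(14291815, 13038) ≈ 1096.2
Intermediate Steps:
Function('o')(s) = Pow(Add(-5, s), -1)
Add(Add(g, Pow(-2173, -1)), Mul(-1, Function('o')(-1))) = Add(Add(1096, Pow(-2173, -1)), Mul(-1, Pow(Add(-5, -1), -1))) = Add(Add(1096, Rational(-1, 2173)), Mul(-1, Pow(-6, -1))) = Add(Rational(2381607, 2173), Mul(-1, Rational(-1, 6))) = Add(Rational(2381607, 2173), Rational(1, 6)) = Rational(14291815, 13038)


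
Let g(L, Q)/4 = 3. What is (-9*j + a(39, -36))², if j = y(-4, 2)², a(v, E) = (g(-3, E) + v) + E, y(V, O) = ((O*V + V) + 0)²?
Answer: 34822918881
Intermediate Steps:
g(L, Q) = 12 (g(L, Q) = 4*3 = 12)
y(V, O) = (V + O*V)² (y(V, O) = ((V + O*V) + 0)² = (V + O*V)²)
a(v, E) = 12 + E + v (a(v, E) = (12 + v) + E = 12 + E + v)
j = 20736 (j = ((-4)²*(1 + 2)²)² = (16*3²)² = (16*9)² = 144² = 20736)
(-9*j + a(39, -36))² = (-9*20736 + (12 - 36 + 39))² = (-186624 + 15)² = (-186609)² = 34822918881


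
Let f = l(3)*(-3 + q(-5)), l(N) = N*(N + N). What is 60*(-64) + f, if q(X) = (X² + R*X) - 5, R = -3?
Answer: -3264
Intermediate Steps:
q(X) = -5 + X² - 3*X (q(X) = (X² - 3*X) - 5 = -5 + X² - 3*X)
l(N) = 2*N² (l(N) = N*(2*N) = 2*N²)
f = 576 (f = (2*3²)*(-3 + (-5 + (-5)² - 3*(-5))) = (2*9)*(-3 + (-5 + 25 + 15)) = 18*(-3 + 35) = 18*32 = 576)
60*(-64) + f = 60*(-64) + 576 = -3840 + 576 = -3264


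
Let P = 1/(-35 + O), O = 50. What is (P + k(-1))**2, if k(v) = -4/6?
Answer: 9/25 ≈ 0.36000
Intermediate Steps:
k(v) = -2/3 (k(v) = -4*1/6 = -2/3)
P = 1/15 (P = 1/(-35 + 50) = 1/15 ≈ 0.066667)
(P + k(-1))**2 = (1/15 - 2/3)**2 = (-3/5)**2 = 9/25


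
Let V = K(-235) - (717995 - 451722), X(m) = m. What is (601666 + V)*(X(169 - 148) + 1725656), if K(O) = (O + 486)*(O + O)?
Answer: 375201870371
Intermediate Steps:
K(O) = 2*O*(486 + O) (K(O) = (486 + O)*(2*O) = 2*O*(486 + O))
V = -384243 (V = 2*(-235)*(486 - 235) - (717995 - 451722) = 2*(-235)*251 - 1*266273 = -117970 - 266273 = -384243)
(601666 + V)*(X(169 - 148) + 1725656) = (601666 - 384243)*((169 - 148) + 1725656) = 217423*(21 + 1725656) = 217423*1725677 = 375201870371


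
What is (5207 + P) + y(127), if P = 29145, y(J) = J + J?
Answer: 34606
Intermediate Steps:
y(J) = 2*J
(5207 + P) + y(127) = (5207 + 29145) + 2*127 = 34352 + 254 = 34606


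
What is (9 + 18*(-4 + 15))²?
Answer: 42849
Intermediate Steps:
(9 + 18*(-4 + 15))² = (9 + 18*11)² = (9 + 198)² = 207² = 42849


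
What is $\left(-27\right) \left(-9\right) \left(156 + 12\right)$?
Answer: $40824$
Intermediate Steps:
$\left(-27\right) \left(-9\right) \left(156 + 12\right) = 243 \cdot 168 = 40824$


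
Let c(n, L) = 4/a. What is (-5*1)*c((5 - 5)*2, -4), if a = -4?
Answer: 5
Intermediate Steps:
c(n, L) = -1 (c(n, L) = 4/(-4) = 4*(-¼) = -1)
(-5*1)*c((5 - 5)*2, -4) = -5*1*(-1) = -5*(-1) = 5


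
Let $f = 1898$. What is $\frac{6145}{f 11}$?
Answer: $\frac{6145}{20878} \approx 0.29433$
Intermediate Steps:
$\frac{6145}{f 11} = \frac{6145}{1898 \cdot 11} = \frac{6145}{20878}$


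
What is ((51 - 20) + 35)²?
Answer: 4356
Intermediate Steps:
((51 - 20) + 35)² = (31 + 35)² = 66² = 4356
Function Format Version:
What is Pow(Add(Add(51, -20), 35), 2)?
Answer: 4356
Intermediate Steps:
Pow(Add(Add(51, -20), 35), 2) = Pow(Add(31, 35), 2) = Pow(66, 2) = 4356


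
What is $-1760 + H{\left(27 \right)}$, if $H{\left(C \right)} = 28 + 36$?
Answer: $-1696$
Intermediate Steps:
$H{\left(C \right)} = 64$
$-1760 + H{\left(27 \right)} = -1760 + 64 = -1696$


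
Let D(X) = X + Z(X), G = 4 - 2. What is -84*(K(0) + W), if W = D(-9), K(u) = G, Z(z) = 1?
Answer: 504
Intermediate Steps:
G = 2
K(u) = 2
D(X) = 1 + X (D(X) = X + 1 = 1 + X)
W = -8 (W = 1 - 9 = -8)
-84*(K(0) + W) = -84*(2 - 8) = -84*(-6) = 504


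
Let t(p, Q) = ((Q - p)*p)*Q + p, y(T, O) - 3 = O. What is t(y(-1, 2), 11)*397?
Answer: 132995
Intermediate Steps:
y(T, O) = 3 + O
t(p, Q) = p + Q*p*(Q - p) (t(p, Q) = (p*(Q - p))*Q + p = Q*p*(Q - p) + p = p + Q*p*(Q - p))
t(y(-1, 2), 11)*397 = ((3 + 2)*(1 + 11² - 1*11*(3 + 2)))*397 = (5*(1 + 121 - 1*11*5))*397 = (5*(1 + 121 - 55))*397 = (5*67)*397 = 335*397 = 132995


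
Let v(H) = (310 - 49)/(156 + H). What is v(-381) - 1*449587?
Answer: -11239704/25 ≈ -4.4959e+5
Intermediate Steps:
v(H) = 261/(156 + H)
v(-381) - 1*449587 = 261/(156 - 381) - 1*449587 = 261/(-225) - 449587 = 261*(-1/225) - 449587 = -29/25 - 449587 = -11239704/25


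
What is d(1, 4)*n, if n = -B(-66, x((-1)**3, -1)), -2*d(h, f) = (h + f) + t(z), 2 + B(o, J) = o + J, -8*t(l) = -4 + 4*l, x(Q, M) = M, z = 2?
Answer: -621/4 ≈ -155.25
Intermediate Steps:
t(l) = 1/2 - l/2 (t(l) = -(-4 + 4*l)/8 = 1/2 - l/2)
B(o, J) = -2 + J + o (B(o, J) = -2 + (o + J) = -2 + (J + o) = -2 + J + o)
d(h, f) = 1/4 - f/2 - h/2 (d(h, f) = -((h + f) + (1/2 - 1/2*2))/2 = -((f + h) + (1/2 - 1))/2 = -((f + h) - 1/2)/2 = -(-1/2 + f + h)/2 = 1/4 - f/2 - h/2)
n = 69 (n = -(-2 - 1 - 66) = -1*(-69) = 69)
d(1, 4)*n = (1/4 - 1/2*4 - 1/2*1)*69 = (1/4 - 2 - 1/2)*69 = -9/4*69 = -621/4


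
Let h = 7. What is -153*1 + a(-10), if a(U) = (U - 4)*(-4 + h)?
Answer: -195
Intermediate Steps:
a(U) = -12 + 3*U (a(U) = (U - 4)*(-4 + 7) = (-4 + U)*3 = -12 + 3*U)
-153*1 + a(-10) = -153*1 + (-12 + 3*(-10)) = -153 + (-12 - 30) = -153 - 42 = -195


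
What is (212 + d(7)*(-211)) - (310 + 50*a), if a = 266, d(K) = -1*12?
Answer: -10866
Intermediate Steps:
d(K) = -12
(212 + d(7)*(-211)) - (310 + 50*a) = (212 - 12*(-211)) - (310 + 50*266) = (212 + 2532) - (310 + 13300) = 2744 - 1*13610 = 2744 - 13610 = -10866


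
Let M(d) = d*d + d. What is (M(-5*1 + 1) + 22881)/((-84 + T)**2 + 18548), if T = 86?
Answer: 7631/6184 ≈ 1.2340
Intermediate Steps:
M(d) = d + d**2 (M(d) = d**2 + d = d + d**2)
(M(-5*1 + 1) + 22881)/((-84 + T)**2 + 18548) = ((-5*1 + 1)*(1 + (-5*1 + 1)) + 22881)/((-84 + 86)**2 + 18548) = ((-5 + 1)*(1 + (-5 + 1)) + 22881)/(2**2 + 18548) = (-4*(1 - 4) + 22881)/(4 + 18548) = (-4*(-3) + 22881)/18552 = (12 + 22881)*(1/18552) = 22893*(1/18552) = 7631/6184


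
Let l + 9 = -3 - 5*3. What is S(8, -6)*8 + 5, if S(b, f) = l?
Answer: -211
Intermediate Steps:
l = -27 (l = -9 + (-3 - 5*3) = -9 + (-3 - 15) = -9 - 18 = -27)
S(b, f) = -27
S(8, -6)*8 + 5 = -27*8 + 5 = -216 + 5 = -211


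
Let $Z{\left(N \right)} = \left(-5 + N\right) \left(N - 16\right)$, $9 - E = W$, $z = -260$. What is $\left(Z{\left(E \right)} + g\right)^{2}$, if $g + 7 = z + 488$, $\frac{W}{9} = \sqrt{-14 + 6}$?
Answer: $201193 - 49140 i \sqrt{2} \approx 2.0119 \cdot 10^{5} - 69495.0 i$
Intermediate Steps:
$W = 18 i \sqrt{2}$ ($W = 9 \sqrt{-14 + 6} = 9 \sqrt{-8} = 9 \cdot 2 i \sqrt{2} = 18 i \sqrt{2} \approx 25.456 i$)
$g = 221$ ($g = -7 + \left(-260 + 488\right) = -7 + 228 = 221$)
$E = 9 - 18 i \sqrt{2} \approx 9.0 - 25.456 i$
$Z{\left(N \right)} = \left(-16 + N\right) \left(-5 + N\right)$ ($Z{\left(N \right)} = \left(-5 + N\right) \left(-16 + N\right) = \left(-16 + N\right) \left(-5 + N\right)$)
$\left(Z{\left(E \right)} + g\right)^{2} = \left(\left(80 + \left(9 - 18 i \sqrt{2}\right)^{2} - 21 \left(9 - 18 i \sqrt{2}\right)\right) + 221\right)^{2} = \left(\left(80 + \left(9 - 18 i \sqrt{2}\right)^{2} - \left(189 - 378 i \sqrt{2}\right)\right) + 221\right)^{2} = \left(\left(-109 + \left(9 - 18 i \sqrt{2}\right)^{2} + 378 i \sqrt{2}\right) + 221\right)^{2} = \left(112 + \left(9 - 18 i \sqrt{2}\right)^{2} + 378 i \sqrt{2}\right)^{2}$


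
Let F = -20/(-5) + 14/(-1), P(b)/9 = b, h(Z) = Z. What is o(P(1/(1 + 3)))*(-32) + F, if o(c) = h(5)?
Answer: -170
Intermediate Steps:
P(b) = 9*b
o(c) = 5
F = -10 (F = -20*(-⅕) + 14*(-1) = 4 - 14 = -10)
o(P(1/(1 + 3)))*(-32) + F = 5*(-32) - 10 = -160 - 10 = -170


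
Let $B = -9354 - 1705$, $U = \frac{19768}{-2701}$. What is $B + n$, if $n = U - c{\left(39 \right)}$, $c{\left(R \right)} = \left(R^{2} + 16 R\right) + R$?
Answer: $- \frac{35789111}{2701} \approx -13250.0$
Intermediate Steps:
$U = - \frac{19768}{2701}$ ($U = 19768 \left(- \frac{1}{2701}\right) = - \frac{19768}{2701} \approx -7.3188$)
$c{\left(R \right)} = R^{2} + 17 R$
$B = -11059$
$n = - \frac{5918752}{2701}$ ($n = - \frac{19768}{2701} - 39 \left(17 + 39\right) = - \frac{19768}{2701} - 39 \cdot 56 = - \frac{19768}{2701} - 2184 = - \frac{5918752}{2701} \approx -2191.3$)
$B + n = -11059 - \frac{5918752}{2701} = - \frac{35789111}{2701}$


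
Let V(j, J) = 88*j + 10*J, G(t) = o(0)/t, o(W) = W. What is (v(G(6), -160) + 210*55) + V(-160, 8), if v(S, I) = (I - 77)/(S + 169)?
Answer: -414287/169 ≈ -2451.4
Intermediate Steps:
G(t) = 0 (G(t) = 0/t = 0)
V(j, J) = 10*J + 88*j
v(S, I) = (-77 + I)/(169 + S)
(v(G(6), -160) + 210*55) + V(-160, 8) = ((-77 - 160)/(169 + 0) + 210*55) + (10*8 + 88*(-160)) = (-237/169 + 11550) + (80 - 14080) = ((1/169)*(-237) + 11550) - 14000 = (-237/169 + 11550) - 14000 = 1951713/169 - 14000 = -414287/169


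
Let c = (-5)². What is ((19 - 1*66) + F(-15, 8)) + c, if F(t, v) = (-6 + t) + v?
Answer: -35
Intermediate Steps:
c = 25
F(t, v) = -6 + t + v
((19 - 1*66) + F(-15, 8)) + c = ((19 - 1*66) + (-6 - 15 + 8)) + 25 = ((19 - 66) - 13) + 25 = (-47 - 13) + 25 = -60 + 25 = -35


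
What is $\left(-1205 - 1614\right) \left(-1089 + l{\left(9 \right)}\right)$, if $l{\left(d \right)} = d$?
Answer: $3044520$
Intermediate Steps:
$\left(-1205 - 1614\right) \left(-1089 + l{\left(9 \right)}\right) = \left(-1205 - 1614\right) \left(-1089 + 9\right) = \left(-2819\right) \left(-1080\right) = 3044520$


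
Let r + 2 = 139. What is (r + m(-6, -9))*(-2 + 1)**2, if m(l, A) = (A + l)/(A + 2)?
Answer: 974/7 ≈ 139.14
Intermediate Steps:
r = 137 (r = -2 + 139 = 137)
m(l, A) = (A + l)/(2 + A)
(r + m(-6, -9))*(-2 + 1)**2 = (137 + (-9 - 6)/(2 - 9))*(-2 + 1)**2 = (137 - 15/(-7))*(-1)**2 = (137 - 1/7*(-15))*1 = (137 + 15/7)*1 = (974/7)*1 = 974/7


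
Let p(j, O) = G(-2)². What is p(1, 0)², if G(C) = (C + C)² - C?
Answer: 104976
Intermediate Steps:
G(C) = -C + 4*C² (G(C) = (2*C)² - C = 4*C² - C = -C + 4*C²)
p(j, O) = 324 (p(j, O) = (-2*(-1 + 4*(-2)))² = (-2*(-1 - 8))² = (-2*(-9))² = 18² = 324)
p(1, 0)² = 324² = 104976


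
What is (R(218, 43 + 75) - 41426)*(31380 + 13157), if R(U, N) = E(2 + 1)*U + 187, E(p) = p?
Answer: -1807534145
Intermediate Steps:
R(U, N) = 187 + 3*U (R(U, N) = (2 + 1)*U + 187 = 3*U + 187 = 187 + 3*U)
(R(218, 43 + 75) - 41426)*(31380 + 13157) = ((187 + 3*218) - 41426)*(31380 + 13157) = ((187 + 654) - 41426)*44537 = (841 - 41426)*44537 = -40585*44537 = -1807534145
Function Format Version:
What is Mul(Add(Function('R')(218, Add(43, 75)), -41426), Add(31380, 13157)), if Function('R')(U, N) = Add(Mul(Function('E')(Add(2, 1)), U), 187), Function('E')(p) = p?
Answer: -1807534145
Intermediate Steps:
Function('R')(U, N) = Add(187, Mul(3, U)) (Function('R')(U, N) = Add(Mul(Add(2, 1), U), 187) = Add(Mul(3, U), 187) = Add(187, Mul(3, U)))
Mul(Add(Function('R')(218, Add(43, 75)), -41426), Add(31380, 13157)) = Mul(Add(Add(187, Mul(3, 218)), -41426), Add(31380, 13157)) = Mul(Add(Add(187, 654), -41426), 44537) = Mul(Add(841, -41426), 44537) = Mul(-40585, 44537) = -1807534145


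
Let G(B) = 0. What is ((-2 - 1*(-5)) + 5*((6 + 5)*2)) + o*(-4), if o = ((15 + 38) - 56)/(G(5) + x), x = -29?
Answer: 3265/29 ≈ 112.59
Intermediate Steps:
o = 3/29 (o = ((15 + 38) - 56)/(0 - 29) = (53 - 56)/(-29) = -3*(-1/29) = 3/29 ≈ 0.10345)
((-2 - 1*(-5)) + 5*((6 + 5)*2)) + o*(-4) = ((-2 - 1*(-5)) + 5*((6 + 5)*2)) + (3/29)*(-4) = ((-2 + 5) + 5*(11*2)) - 12/29 = (3 + 5*22) - 12/29 = (3 + 110) - 12/29 = 113 - 12/29 = 3265/29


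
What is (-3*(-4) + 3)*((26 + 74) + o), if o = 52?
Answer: 2280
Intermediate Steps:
(-3*(-4) + 3)*((26 + 74) + o) = (-3*(-4) + 3)*((26 + 74) + 52) = (12 + 3)*(100 + 52) = 15*152 = 2280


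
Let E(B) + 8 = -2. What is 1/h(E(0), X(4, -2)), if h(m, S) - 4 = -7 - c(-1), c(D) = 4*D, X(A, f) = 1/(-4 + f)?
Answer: 1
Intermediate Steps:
E(B) = -10 (E(B) = -8 - 2 = -10)
h(m, S) = 1 (h(m, S) = 4 + (-7 - 4*(-1)) = 4 + (-7 - 1*(-4)) = 4 + (-7 + 4) = 4 - 3 = 1)
1/h(E(0), X(4, -2)) = 1/1 = 1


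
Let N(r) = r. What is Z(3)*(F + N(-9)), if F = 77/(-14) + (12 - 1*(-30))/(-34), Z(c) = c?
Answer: -1605/34 ≈ -47.206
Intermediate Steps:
F = -229/34 (F = 77*(-1/14) + (12 + 30)*(-1/34) = -11/2 + 42*(-1/34) = -11/2 - 21/17 = -229/34 ≈ -6.7353)
Z(3)*(F + N(-9)) = 3*(-229/34 - 9) = 3*(-535/34) = -1605/34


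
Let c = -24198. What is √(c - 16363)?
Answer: I*√40561 ≈ 201.4*I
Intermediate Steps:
√(c - 16363) = √(-24198 - 16363) = √(-40561) = I*√40561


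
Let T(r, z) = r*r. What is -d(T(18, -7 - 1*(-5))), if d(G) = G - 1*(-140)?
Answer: -464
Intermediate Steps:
T(r, z) = r²
d(G) = 140 + G (d(G) = G + 140 = 140 + G)
-d(T(18, -7 - 1*(-5))) = -(140 + 18²) = -(140 + 324) = -1*464 = -464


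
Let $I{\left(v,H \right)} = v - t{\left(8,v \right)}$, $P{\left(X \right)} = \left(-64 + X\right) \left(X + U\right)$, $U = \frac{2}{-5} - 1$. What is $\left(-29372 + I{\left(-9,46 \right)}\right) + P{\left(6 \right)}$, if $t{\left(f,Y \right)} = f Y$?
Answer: $- \frac{147879}{5} \approx -29576.0$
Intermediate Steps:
$U = - \frac{7}{5}$ ($U = 2 \left(- \frac{1}{5}\right) - 1 = - \frac{2}{5} - 1 = - \frac{7}{5} \approx -1.4$)
$t{\left(f,Y \right)} = Y f$
$P{\left(X \right)} = \left(-64 + X\right) \left(- \frac{7}{5} + X\right)$ ($P{\left(X \right)} = \left(-64 + X\right) \left(X - \frac{7}{5}\right) = \left(-64 + X\right) \left(- \frac{7}{5} + X\right)$)
$I{\left(v,H \right)} = - 7 v$ ($I{\left(v,H \right)} = v - v 8 = v - 8 v = - 7 v$)
$\left(-29372 + I{\left(-9,46 \right)}\right) + P{\left(6 \right)} = \left(-29372 - -63\right) + \left(\frac{448}{5} + 6^{2} - \frac{1962}{5}\right) = \left(-29372 + 63\right) + \left(\frac{448}{5} + 36 - \frac{1962}{5}\right) = -29309 - \frac{1334}{5} = - \frac{147879}{5}$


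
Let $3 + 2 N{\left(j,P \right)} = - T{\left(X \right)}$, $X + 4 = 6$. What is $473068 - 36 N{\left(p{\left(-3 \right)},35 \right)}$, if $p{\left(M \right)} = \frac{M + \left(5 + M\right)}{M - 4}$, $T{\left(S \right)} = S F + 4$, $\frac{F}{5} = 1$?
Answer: $473374$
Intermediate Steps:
$F = 5$ ($F = 5 \cdot 1 = 5$)
$X = 2$ ($X = -4 + 6 = 2$)
$T{\left(S \right)} = 4 + 5 S$ ($T{\left(S \right)} = S 5 + 4 = 5 S + 4 = 4 + 5 S$)
$p{\left(M \right)} = \frac{5 + 2 M}{-4 + M}$
$N{\left(j,P \right)} = - \frac{17}{2}$ ($N{\left(j,P \right)} = - \frac{3}{2} + \frac{\left(-1\right) \left(4 + 5 \cdot 2\right)}{2} = - \frac{3}{2} + \frac{\left(-1\right) \left(4 + 10\right)}{2} = - \frac{3}{2} + \frac{\left(-1\right) 14}{2} = - \frac{3}{2} + \frac{1}{2} \left(-14\right) = - \frac{3}{2} - 7 = - \frac{17}{2}$)
$473068 - 36 N{\left(p{\left(-3 \right)},35 \right)} = 473068 - -306 = 473068 + 306 = 473374$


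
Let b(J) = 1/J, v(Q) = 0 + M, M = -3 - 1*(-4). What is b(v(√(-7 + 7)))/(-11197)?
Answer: -1/11197 ≈ -8.9310e-5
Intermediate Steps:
M = 1 (M = -3 + 4 = 1)
v(Q) = 1 (v(Q) = 0 + 1 = 1)
b(v(√(-7 + 7)))/(-11197) = 1/(1*(-11197)) = 1*(-1/11197) = -1/11197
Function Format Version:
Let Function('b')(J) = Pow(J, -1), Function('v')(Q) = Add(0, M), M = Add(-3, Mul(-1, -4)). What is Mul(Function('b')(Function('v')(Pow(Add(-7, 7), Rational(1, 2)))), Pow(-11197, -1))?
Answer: Rational(-1, 11197) ≈ -8.9310e-5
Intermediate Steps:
M = 1 (M = Add(-3, 4) = 1)
Function('v')(Q) = 1 (Function('v')(Q) = Add(0, 1) = 1)
Mul(Function('b')(Function('v')(Pow(Add(-7, 7), Rational(1, 2)))), Pow(-11197, -1)) = Mul(Pow(1, -1), Pow(-11197, -1)) = Mul(1, Rational(-1, 11197)) = Rational(-1, 11197)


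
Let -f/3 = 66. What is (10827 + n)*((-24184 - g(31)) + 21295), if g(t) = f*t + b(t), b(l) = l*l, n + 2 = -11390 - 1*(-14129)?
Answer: 31034432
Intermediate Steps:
f = -198 (f = -3*66 = -198)
n = 2737 (n = -2 + (-11390 - 1*(-14129)) = -2 + (-11390 + 14129) = -2 + 2739 = 2737)
b(l) = l²
g(t) = t² - 198*t (g(t) = -198*t + t² = t² - 198*t)
(10827 + n)*((-24184 - g(31)) + 21295) = (10827 + 2737)*((-24184 - 31*(-198 + 31)) + 21295) = 13564*((-24184 - 31*(-167)) + 21295) = 13564*((-24184 - 1*(-5177)) + 21295) = 13564*((-24184 + 5177) + 21295) = 13564*(-19007 + 21295) = 13564*2288 = 31034432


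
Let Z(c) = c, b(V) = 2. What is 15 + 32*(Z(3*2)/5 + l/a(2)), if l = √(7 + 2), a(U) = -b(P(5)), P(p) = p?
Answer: 27/5 ≈ 5.4000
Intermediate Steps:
a(U) = -2 (a(U) = -1*2 = -2)
l = 3 (l = √9 = 3)
15 + 32*(Z(3*2)/5 + l/a(2)) = 15 + 32*((3*2)/5 + 3/(-2)) = 15 + 32*(6*(⅕) + 3*(-½)) = 15 + 32*(6/5 - 3/2) = 15 + 32*(-3/10) = 15 - 48/5 = 27/5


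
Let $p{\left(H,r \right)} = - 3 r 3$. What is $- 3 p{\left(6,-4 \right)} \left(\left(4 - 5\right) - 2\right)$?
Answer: $324$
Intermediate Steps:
$p{\left(H,r \right)} = - 9 r$
$- 3 p{\left(6,-4 \right)} \left(\left(4 - 5\right) - 2\right) = - 3 \left(\left(-9\right) \left(-4\right)\right) \left(\left(4 - 5\right) - 2\right) = \left(-3\right) 36 \left(-1 - 2\right) = \left(-108\right) \left(-3\right) = 324$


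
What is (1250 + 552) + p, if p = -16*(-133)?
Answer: 3930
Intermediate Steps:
p = 2128
(1250 + 552) + p = (1250 + 552) + 2128 = 1802 + 2128 = 3930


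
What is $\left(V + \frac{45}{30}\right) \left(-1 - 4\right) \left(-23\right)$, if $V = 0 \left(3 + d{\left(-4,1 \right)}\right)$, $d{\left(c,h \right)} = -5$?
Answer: $\frac{345}{2} \approx 172.5$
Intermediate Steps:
$V = 0$ ($V = 0 \left(3 - 5\right) = 0 \left(-2\right) = 0$)
$\left(V + \frac{45}{30}\right) \left(-1 - 4\right) \left(-23\right) = \left(0 + \frac{45}{30}\right) \left(-1 - 4\right) \left(-23\right) = \left(0 + 45 \cdot \frac{1}{30}\right) \left(-1 - 4\right) \left(-23\right) = \left(0 + \frac{3}{2}\right) \left(\left(-5\right) \left(-23\right)\right) = \frac{3}{2} \cdot 115 = \frac{345}{2}$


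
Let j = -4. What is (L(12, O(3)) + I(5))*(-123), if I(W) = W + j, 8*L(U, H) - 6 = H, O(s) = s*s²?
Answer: -5043/8 ≈ -630.38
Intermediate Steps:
O(s) = s³
L(U, H) = ¾ + H/8
I(W) = -4 + W (I(W) = W - 4 = -4 + W)
(L(12, O(3)) + I(5))*(-123) = ((¾ + (⅛)*3³) + (-4 + 5))*(-123) = ((¾ + (⅛)*27) + 1)*(-123) = ((¾ + 27/8) + 1)*(-123) = (33/8 + 1)*(-123) = (41/8)*(-123) = -5043/8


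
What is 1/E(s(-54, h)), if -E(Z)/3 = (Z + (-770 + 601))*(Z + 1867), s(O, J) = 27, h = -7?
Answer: 1/806844 ≈ 1.2394e-6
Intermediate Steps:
E(Z) = -3*(-169 + Z)*(1867 + Z) (E(Z) = -3*(Z + (-770 + 601))*(Z + 1867) = -3*(Z - 169)*(1867 + Z) = -3*(-169 + Z)*(1867 + Z))
1/E(s(-54, h)) = 1/(946569 - 5094*27 - 3*27²) = 1/(946569 - 137538 - 3*729) = 1/(946569 - 137538 - 2187) = 1/806844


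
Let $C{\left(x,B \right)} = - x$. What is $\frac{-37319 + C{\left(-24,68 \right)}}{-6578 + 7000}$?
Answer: $- \frac{37295}{422} \approx -88.377$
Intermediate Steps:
$\frac{-37319 + C{\left(-24,68 \right)}}{-6578 + 7000} = \frac{-37319 - -24}{-6578 + 7000} = \frac{-37319 + 24}{422} = \left(-37295\right) \frac{1}{422} = - \frac{37295}{422}$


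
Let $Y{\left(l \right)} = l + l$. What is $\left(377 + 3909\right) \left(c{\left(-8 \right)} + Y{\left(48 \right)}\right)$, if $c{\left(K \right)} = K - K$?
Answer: $411456$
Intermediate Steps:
$c{\left(K \right)} = 0$
$Y{\left(l \right)} = 2 l$
$\left(377 + 3909\right) \left(c{\left(-8 \right)} + Y{\left(48 \right)}\right) = \left(377 + 3909\right) \left(0 + 2 \cdot 48\right) = 4286 \left(0 + 96\right) = 4286 \cdot 96 = 411456$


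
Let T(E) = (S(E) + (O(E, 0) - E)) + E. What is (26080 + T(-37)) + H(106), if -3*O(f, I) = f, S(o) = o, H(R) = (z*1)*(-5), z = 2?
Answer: 78136/3 ≈ 26045.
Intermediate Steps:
H(R) = -10 (H(R) = (2*1)*(-5) = 2*(-5) = -10)
O(f, I) = -f/3
T(E) = 2*E/3 (T(E) = (E + (-E/3 - E)) + E = (E - 4*E/3) + E = -E/3 + E = 2*E/3)
(26080 + T(-37)) + H(106) = (26080 + (⅔)*(-37)) - 10 = (26080 - 74/3) - 10 = 78166/3 - 10 = 78136/3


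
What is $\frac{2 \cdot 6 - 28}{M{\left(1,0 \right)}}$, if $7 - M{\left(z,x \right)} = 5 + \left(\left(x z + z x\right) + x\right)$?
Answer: $-8$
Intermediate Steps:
$M{\left(z,x \right)} = 2 - x - 2 x z$ ($M{\left(z,x \right)} = 7 - \left(5 + \left(\left(x z + z x\right) + x\right)\right) = 7 - \left(5 + \left(\left(x z + x z\right) + x\right)\right) = 7 - \left(5 + \left(2 x z + x\right)\right) = 7 - \left(5 + \left(x + 2 x z\right)\right) = 7 - \left(5 + x + 2 x z\right) = 2 - x - 2 x z$)
$\frac{2 \cdot 6 - 28}{M{\left(1,0 \right)}} = \frac{2 \cdot 6 - 28}{2 - 0 - 0 \cdot 1} = \frac{12 - 28}{2 + 0 + 0} = - \frac{16}{2} = \left(-16\right) \frac{1}{2} = -8$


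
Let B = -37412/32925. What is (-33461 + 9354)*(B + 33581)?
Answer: -26653109332391/32925 ≈ -8.0951e+8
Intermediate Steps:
B = -37412/32925 (B = -37412*1/32925 = -37412/32925 ≈ -1.1363)
(-33461 + 9354)*(B + 33581) = (-33461 + 9354)*(-37412/32925 + 33581) = -24107*1105617013/32925 = -26653109332391/32925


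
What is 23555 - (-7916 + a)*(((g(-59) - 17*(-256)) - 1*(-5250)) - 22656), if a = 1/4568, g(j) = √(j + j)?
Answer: -235964393629/2284 + 36160287*I*√118/4568 ≈ -1.0331e+8 + 85990.0*I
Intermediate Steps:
g(j) = √2*√j (g(j) = √(2*j) = √2*√j)
a = 1/4568 ≈ 0.00021891
23555 - (-7916 + a)*(((g(-59) - 17*(-256)) - 1*(-5250)) - 22656) = 23555 - (-7916 + 1/4568)*(((√2*√(-59) - 17*(-256)) - 1*(-5250)) - 22656) = 23555 - (-36160287)*(((√2*(I*√59) + 4352) + 5250) - 22656)/4568 = 23555 - (-36160287)*(((I*√118 + 4352) + 5250) - 22656)/4568 = 23555 - (-36160287)*(((4352 + I*√118) + 5250) - 22656)/4568 = 23555 - (-36160287)*((9602 + I*√118) - 22656)/4568 = 23555 - (-36160287)*(-13054 + I*√118)/4568 = 23555 - (236018193249/2284 - 36160287*I*√118/4568) = 23555 + (-236018193249/2284 + 36160287*I*√118/4568) = -235964393629/2284 + 36160287*I*√118/4568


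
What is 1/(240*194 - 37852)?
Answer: 1/8708 ≈ 0.00011484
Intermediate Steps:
1/(240*194 - 37852) = 1/(46560 - 37852) = 1/8708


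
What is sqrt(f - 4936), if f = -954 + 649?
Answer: I*sqrt(5241) ≈ 72.395*I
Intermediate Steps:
f = -305
sqrt(f - 4936) = sqrt(-305 - 4936) = sqrt(-5241) = I*sqrt(5241)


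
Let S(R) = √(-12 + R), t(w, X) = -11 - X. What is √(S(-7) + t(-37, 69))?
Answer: √(-80 + I*√19) ≈ 0.2436 + 8.9476*I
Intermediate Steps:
√(S(-7) + t(-37, 69)) = √(√(-12 - 7) + (-11 - 1*69)) = √(√(-19) + (-11 - 69)) = √(I*√19 - 80) = √(-80 + I*√19)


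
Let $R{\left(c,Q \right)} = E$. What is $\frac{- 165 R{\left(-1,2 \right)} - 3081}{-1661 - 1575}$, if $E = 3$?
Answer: $\frac{894}{809} \approx 1.1051$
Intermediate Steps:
$R{\left(c,Q \right)} = 3$
$\frac{- 165 R{\left(-1,2 \right)} - 3081}{-1661 - 1575} = \frac{\left(-165\right) 3 - 3081}{-1661 - 1575} = \frac{-495 - 3081}{-3236} = \left(-495 - 3081\right) \left(- \frac{1}{3236}\right) = \left(-3576\right) \left(- \frac{1}{3236}\right) = \frac{894}{809}$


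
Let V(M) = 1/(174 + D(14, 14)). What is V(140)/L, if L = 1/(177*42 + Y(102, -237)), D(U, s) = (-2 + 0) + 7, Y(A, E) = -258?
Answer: 7176/179 ≈ 40.089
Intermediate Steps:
D(U, s) = 5 (D(U, s) = -2 + 7 = 5)
L = 1/7176 (L = 1/(177*42 - 258) = 1/(7434 - 258) = 1/7176 ≈ 0.00013935)
V(M) = 1/179 (V(M) = 1/(174 + 5) = 1/179)
V(140)/L = 1/(179*(1/7176)) = (1/179)*7176 = 7176/179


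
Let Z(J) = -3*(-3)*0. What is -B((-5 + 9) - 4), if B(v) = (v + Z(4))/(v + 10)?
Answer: 0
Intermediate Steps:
Z(J) = 0 (Z(J) = 9*0 = 0)
B(v) = v/(10 + v) (B(v) = (v + 0)/(v + 10) = v/(10 + v))
-B((-5 + 9) - 4) = -((-5 + 9) - 4)/(10 + ((-5 + 9) - 4)) = -(4 - 4)/(10 + (4 - 4)) = -0/(10 + 0) = -0/10 = -1*0 = 0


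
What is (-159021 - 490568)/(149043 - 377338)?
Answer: 649589/228295 ≈ 2.8454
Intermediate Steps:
(-159021 - 490568)/(149043 - 377338) = -649589/(-228295) = -649589*(-1/228295) = 649589/228295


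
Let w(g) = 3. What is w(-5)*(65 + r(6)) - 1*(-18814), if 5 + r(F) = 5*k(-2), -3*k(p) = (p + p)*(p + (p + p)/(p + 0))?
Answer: 18994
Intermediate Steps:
k(p) = -2*p*(2 + p)/3 (k(p) = -(p + p)*(p + (p + p)/(p + 0))/3 = -2*p*(p + (2*p)/p)/3 = -2*p*(p + 2)/3 = -2*p*(2 + p)/3)
r(F) = -5 (r(F) = -5 + 5*(-⅔*(-2)*(2 - 2)) = -5 + 5*(-⅔*(-2)*0) = -5 + 5*0 = -5 + 0 = -5)
w(-5)*(65 + r(6)) - 1*(-18814) = 3*(65 - 5) - 1*(-18814) = 3*60 + 18814 = 180 + 18814 = 18994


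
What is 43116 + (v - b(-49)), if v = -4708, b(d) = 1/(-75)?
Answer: 2880601/75 ≈ 38408.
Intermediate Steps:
b(d) = -1/75
43116 + (v - b(-49)) = 43116 + (-4708 - 1*(-1/75)) = 43116 + (-4708 + 1/75) = 43116 - 353099/75 = 2880601/75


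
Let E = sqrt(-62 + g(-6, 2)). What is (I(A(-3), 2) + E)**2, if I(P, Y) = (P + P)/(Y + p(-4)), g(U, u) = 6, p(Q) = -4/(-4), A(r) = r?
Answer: 4*(1 - I*sqrt(14))**2 ≈ -52.0 - 29.933*I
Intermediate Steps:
p(Q) = 1 (p(Q) = -4*(-1/4) = 1)
I(P, Y) = 2*P/(1 + Y) (I(P, Y) = (P + P)/(Y + 1) = (2*P)/(1 + Y) = 2*P/(1 + Y))
E = 2*I*sqrt(14) (E = sqrt(-62 + 6) = sqrt(-56) = 2*I*sqrt(14) ≈ 7.4833*I)
(I(A(-3), 2) + E)**2 = (2*(-3)/(1 + 2) + 2*I*sqrt(14))**2 = (2*(-3)/3 + 2*I*sqrt(14))**2 = (2*(-3)*(1/3) + 2*I*sqrt(14))**2 = (-2 + 2*I*sqrt(14))**2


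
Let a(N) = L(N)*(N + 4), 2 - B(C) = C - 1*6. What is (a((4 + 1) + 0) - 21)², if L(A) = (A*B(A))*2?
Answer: 62001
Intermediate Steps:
B(C) = 8 - C (B(C) = 2 - (C - 1*6) = 2 - (C - 6) = 2 - (-6 + C) = 2 + (6 - C) = 8 - C)
L(A) = 2*A*(8 - A) (L(A) = (A*(8 - A))*2 = 2*A*(8 - A))
a(N) = 2*N*(4 + N)*(8 - N) (a(N) = (2*N*(8 - N))*(N + 4) = (2*N*(8 - N))*(4 + N) = 2*N*(4 + N)*(8 - N))
(a((4 + 1) + 0) - 21)² = (-2*((4 + 1) + 0)*(-8 + ((4 + 1) + 0))*(4 + ((4 + 1) + 0)) - 21)² = (-2*(5 + 0)*(-8 + (5 + 0))*(4 + (5 + 0)) - 21)² = (-2*5*(-8 + 5)*(4 + 5) - 21)² = (-2*5*(-3)*9 - 21)² = (270 - 21)² = 249² = 62001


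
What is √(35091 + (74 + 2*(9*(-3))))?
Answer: √35111 ≈ 187.38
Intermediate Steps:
√(35091 + (74 + 2*(9*(-3)))) = √(35091 + (74 + 2*(-27))) = √(35091 + (74 - 54)) = √(35091 + 20) = √35111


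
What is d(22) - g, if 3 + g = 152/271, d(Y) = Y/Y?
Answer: 932/271 ≈ 3.4391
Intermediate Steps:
d(Y) = 1
g = -661/271 (g = -3 + 152/271 = -661/271 ≈ -2.4391)
d(22) - g = 1 - 1*(-661/271) = 1 + 661/271 = 932/271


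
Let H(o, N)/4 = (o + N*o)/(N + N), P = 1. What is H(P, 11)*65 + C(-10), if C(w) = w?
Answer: 1450/11 ≈ 131.82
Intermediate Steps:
H(o, N) = 2*(o + N*o)/N (H(o, N) = 4*((o + N*o)/(N + N)) = 4*((o + N*o)/((2*N))) = 4*((o + N*o)*(1/(2*N))) = 4*((o + N*o)/(2*N)) = 2*(o + N*o)/N)
H(P, 11)*65 + C(-10) = (2*1*(1 + 11)/11)*65 - 10 = (2*1*(1/11)*12)*65 - 10 = (24/11)*65 - 10 = 1560/11 - 10 = 1450/11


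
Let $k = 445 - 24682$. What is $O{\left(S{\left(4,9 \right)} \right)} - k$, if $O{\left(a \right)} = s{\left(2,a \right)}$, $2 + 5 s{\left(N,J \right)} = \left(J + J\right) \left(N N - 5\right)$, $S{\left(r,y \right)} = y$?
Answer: $24233$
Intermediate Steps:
$s{\left(N,J \right)} = - \frac{2}{5} + \frac{2 J \left(-5 + N^{2}\right)}{5}$ ($s{\left(N,J \right)} = - \frac{2}{5} + \frac{\left(J + J\right) \left(N N - 5\right)}{5} = - \frac{2}{5} + \frac{2 J \left(N^{2} - 5\right)}{5} = - \frac{2}{5} + \frac{2 J \left(-5 + N^{2}\right)}{5}$)
$O{\left(a \right)} = - \frac{2}{5} - \frac{2 a}{5}$ ($O{\left(a \right)} = - \frac{2}{5} - 2 a + \frac{2 a 2^{2}}{5} = - \frac{2}{5} - 2 a + \frac{2}{5} a 4 = - \frac{2}{5} - 2 a + \frac{8 a}{5} = - \frac{2}{5} - \frac{2 a}{5}$)
$k = -24237$ ($k = 445 - 24682 = -24237$)
$O{\left(S{\left(4,9 \right)} \right)} - k = \left(- \frac{2}{5} - \frac{18}{5}\right) - -24237 = \left(- \frac{2}{5} - \frac{18}{5}\right) + 24237 = -4 + 24237 = 24233$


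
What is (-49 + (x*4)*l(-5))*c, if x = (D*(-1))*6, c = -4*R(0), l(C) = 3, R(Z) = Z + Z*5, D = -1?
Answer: 0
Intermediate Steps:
R(Z) = 6*Z (R(Z) = Z + 5*Z = 6*Z)
c = 0 (c = -24*0 = -4*0 = 0)
x = 6 (x = -1*(-1)*6 = 1*6 = 6)
(-49 + (x*4)*l(-5))*c = (-49 + (6*4)*3)*0 = (-49 + 24*3)*0 = (-49 + 72)*0 = 23*0 = 0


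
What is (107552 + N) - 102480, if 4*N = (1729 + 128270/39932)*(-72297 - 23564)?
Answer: -3314981070281/79864 ≈ -4.1508e+7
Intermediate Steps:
N = -3315386140489/79864 (N = ((1729 + 128270/39932)*(-72297 - 23564))/4 = ((1729 + 128270*(1/39932))*(-95861))/4 = ((1729 + 64135/19966)*(-95861))/4 = ((34585349/19966)*(-95861))/4 = (¼)*(-3315386140489/19966) = -3315386140489/79864 ≈ -4.1513e+7)
(107552 + N) - 102480 = (107552 - 3315386140489/79864) - 102480 = -3306796607561/79864 - 102480 = -3314981070281/79864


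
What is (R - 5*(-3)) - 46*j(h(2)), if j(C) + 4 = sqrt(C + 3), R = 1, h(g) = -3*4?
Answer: 200 - 138*I ≈ 200.0 - 138.0*I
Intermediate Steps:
h(g) = -12
j(C) = -4 + sqrt(3 + C) (j(C) = -4 + sqrt(C + 3) = -4 + sqrt(3 + C))
(R - 5*(-3)) - 46*j(h(2)) = (1 - 5*(-3)) - 46*(-4 + sqrt(3 - 12)) = (1 + 15) - 46*(-4 + sqrt(-9)) = 16 - 46*(-4 + 3*I) = 16 + (184 - 138*I) = 200 - 138*I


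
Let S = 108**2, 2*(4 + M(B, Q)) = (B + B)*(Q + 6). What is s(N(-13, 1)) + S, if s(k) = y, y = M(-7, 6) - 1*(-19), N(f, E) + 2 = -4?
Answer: 11595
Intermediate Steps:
M(B, Q) = -4 + B*(6 + Q) (M(B, Q) = -4 + ((B + B)*(Q + 6))/2 = -4 + ((2*B)*(6 + Q))/2 = -4 + (2*B*(6 + Q))/2 = -4 + B*(6 + Q))
N(f, E) = -6 (N(f, E) = -2 - 4 = -6)
y = -69 (y = (-4 + 6*(-7) - 7*6) - 1*(-19) = (-4 - 42 - 42) + 19 = -88 + 19 = -69)
s(k) = -69
S = 11664
s(N(-13, 1)) + S = -69 + 11664 = 11595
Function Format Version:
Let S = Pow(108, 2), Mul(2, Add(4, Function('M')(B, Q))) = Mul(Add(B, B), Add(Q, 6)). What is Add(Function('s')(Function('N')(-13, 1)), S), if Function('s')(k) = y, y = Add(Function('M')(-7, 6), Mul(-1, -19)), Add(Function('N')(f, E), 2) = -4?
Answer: 11595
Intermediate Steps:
Function('M')(B, Q) = Add(-4, Mul(B, Add(6, Q))) (Function('M')(B, Q) = Add(-4, Mul(Rational(1, 2), Mul(Add(B, B), Add(Q, 6)))) = Add(-4, Mul(Rational(1, 2), Mul(Mul(2, B), Add(6, Q)))) = Add(-4, Mul(Rational(1, 2), Mul(2, B, Add(6, Q)))) = Add(-4, Mul(B, Add(6, Q))))
Function('N')(f, E) = -6 (Function('N')(f, E) = Add(-2, -4) = -6)
y = -69 (y = Add(Add(-4, Mul(6, -7), Mul(-7, 6)), Mul(-1, -19)) = Add(Add(-4, -42, -42), 19) = Add(-88, 19) = -69)
Function('s')(k) = -69
S = 11664
Add(Function('s')(Function('N')(-13, 1)), S) = Add(-69, 11664) = 11595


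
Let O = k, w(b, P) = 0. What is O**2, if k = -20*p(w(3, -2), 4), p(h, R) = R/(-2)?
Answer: 1600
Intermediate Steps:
p(h, R) = -R/2 (p(h, R) = R*(-1/2) = -R/2)
k = 40 (k = -(-10)*4 = -20*(-2) = 40)
O = 40
O**2 = 40**2 = 1600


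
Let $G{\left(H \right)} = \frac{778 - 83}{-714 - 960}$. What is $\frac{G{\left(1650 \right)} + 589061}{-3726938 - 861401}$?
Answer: $- \frac{986087419}{7680879486} \approx -0.12838$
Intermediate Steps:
$G{\left(H \right)} = - \frac{695}{1674}$ ($G{\left(H \right)} = \frac{695}{-1674} = 695 \left(- \frac{1}{1674}\right) = - \frac{695}{1674}$)
$\frac{G{\left(1650 \right)} + 589061}{-3726938 - 861401} = \frac{- \frac{695}{1674} + 589061}{-3726938 - 861401} = \frac{986087419}{1674 \left(-4588339\right)} = \frac{986087419}{1674} \left(- \frac{1}{4588339}\right) = - \frac{986087419}{7680879486}$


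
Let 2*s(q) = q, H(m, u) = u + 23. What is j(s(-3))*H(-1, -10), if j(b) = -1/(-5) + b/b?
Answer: 78/5 ≈ 15.600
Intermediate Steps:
H(m, u) = 23 + u
s(q) = q/2
j(b) = 6/5 (j(b) = -1*(-1/5) + 1 = 1/5 + 1 = 6/5)
j(s(-3))*H(-1, -10) = 6*(23 - 10)/5 = (6/5)*13 = 78/5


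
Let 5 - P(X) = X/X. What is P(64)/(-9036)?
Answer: -1/2259 ≈ -0.00044267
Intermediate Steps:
P(X) = 4 (P(X) = 5 - X/X = 5 - 1*1 = 5 - 1 = 4)
P(64)/(-9036) = 4/(-9036) = 4*(-1/9036) = -1/2259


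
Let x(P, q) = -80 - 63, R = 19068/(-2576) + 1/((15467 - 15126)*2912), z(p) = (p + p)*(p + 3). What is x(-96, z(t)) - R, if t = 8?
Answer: -3096893823/22838816 ≈ -135.60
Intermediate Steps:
z(p) = 2*p*(3 + p) (z(p) = (2*p)*(3 + p) = 2*p*(3 + p))
R = -169056865/22838816 (R = 19068*(-1/2576) + (1/2912)/341 = -681/92 + (1/341)*(1/2912) = -681/92 + 1/992992 = -169056865/22838816 ≈ -7.4022)
x(P, q) = -143
x(-96, z(t)) - R = -143 - 1*(-169056865/22838816) = -143 + 169056865/22838816 = -3096893823/22838816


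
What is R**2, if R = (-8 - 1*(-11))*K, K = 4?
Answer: 144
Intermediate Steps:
R = 12 (R = (-8 - 1*(-11))*4 = (-8 + 11)*4 = 3*4 = 12)
R**2 = 12**2 = 144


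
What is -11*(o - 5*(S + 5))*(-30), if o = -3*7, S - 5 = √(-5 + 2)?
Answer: -23430 - 1650*I*√3 ≈ -23430.0 - 2857.9*I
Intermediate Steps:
S = 5 + I*√3 (S = 5 + √(-5 + 2) = 5 + √(-3) = 5 + I*√3 ≈ 5.0 + 1.732*I)
o = -21
-11*(o - 5*(S + 5))*(-30) = -11*(-21 - 5*((5 + I*√3) + 5))*(-30) = -11*(-21 - 5*(10 + I*√3))*(-30) = -11*(-21 - (50 + 5*I*√3))*(-30) = -11*(-21 + (-50 - 5*I*√3))*(-30) = -11*(-71 - 5*I*√3)*(-30) = (781 + 55*I*√3)*(-30) = -23430 - 1650*I*√3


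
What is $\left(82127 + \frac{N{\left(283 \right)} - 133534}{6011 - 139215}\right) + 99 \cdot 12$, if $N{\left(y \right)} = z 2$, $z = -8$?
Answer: $\frac{5549012405}{66602} \approx 83316.0$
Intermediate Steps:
$N{\left(y \right)} = -16$ ($N{\left(y \right)} = \left(-8\right) 2 = -16$)
$\left(82127 + \frac{N{\left(283 \right)} - 133534}{6011 - 139215}\right) + 99 \cdot 12 = \left(82127 + \frac{-16 - 133534}{6011 - 139215}\right) + 99 \cdot 12 = \left(82127 - \frac{133550}{-133204}\right) + 1188 = \left(82127 - - \frac{66775}{66602}\right) + 1188 = \left(82127 + \frac{66775}{66602}\right) + 1188 = \frac{5469889229}{66602} + 1188 = \frac{5549012405}{66602}$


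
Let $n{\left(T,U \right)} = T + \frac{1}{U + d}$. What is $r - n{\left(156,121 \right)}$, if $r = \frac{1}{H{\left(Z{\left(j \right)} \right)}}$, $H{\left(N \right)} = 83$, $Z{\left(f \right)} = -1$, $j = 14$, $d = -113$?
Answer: $- \frac{103659}{664} \approx -156.11$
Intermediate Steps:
$r = \frac{1}{83} \approx 0.012048$
$n{\left(T,U \right)} = T + \frac{1}{-113 + U}$ ($n{\left(T,U \right)} = T + \frac{1}{U - 113} = T + \frac{1}{-113 + U}$)
$r - n{\left(156,121 \right)} = \frac{1}{83} - \frac{1 - 17628 + 156 \cdot 121}{-113 + 121} = \frac{1}{83} - \frac{1 - 17628 + 18876}{8} = \frac{1}{83} - \frac{1}{8} \cdot 1249 = \frac{1}{83} - \frac{1249}{8} = - \frac{103659}{664}$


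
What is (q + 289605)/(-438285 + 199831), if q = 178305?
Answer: -233955/119227 ≈ -1.9623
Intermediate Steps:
(q + 289605)/(-438285 + 199831) = (178305 + 289605)/(-438285 + 199831) = 467910/(-238454) = 467910*(-1/238454) = -233955/119227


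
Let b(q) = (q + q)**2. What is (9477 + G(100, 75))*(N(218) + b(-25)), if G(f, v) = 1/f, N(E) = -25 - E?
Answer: 2138961157/100 ≈ 2.1390e+7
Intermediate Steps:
b(q) = 4*q**2 (b(q) = (2*q)**2 = 4*q**2)
(9477 + G(100, 75))*(N(218) + b(-25)) = (9477 + 1/100)*((-25 - 1*218) + 4*(-25)**2) = (9477 + 1/100)*((-25 - 218) + 4*625) = 947701*(-243 + 2500)/100 = (947701/100)*2257 = 2138961157/100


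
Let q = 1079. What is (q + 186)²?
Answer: 1600225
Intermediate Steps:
(q + 186)² = (1079 + 186)² = 1265² = 1600225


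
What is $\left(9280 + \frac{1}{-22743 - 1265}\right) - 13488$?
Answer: $- \frac{101025665}{24008} \approx -4208.0$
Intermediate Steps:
$\left(9280 + \frac{1}{-22743 - 1265}\right) - 13488 = \left(9280 + \frac{1}{-24008}\right) - 13488 = \left(9280 - \frac{1}{24008}\right) - 13488 = \frac{222794239}{24008} - 13488 = - \frac{101025665}{24008}$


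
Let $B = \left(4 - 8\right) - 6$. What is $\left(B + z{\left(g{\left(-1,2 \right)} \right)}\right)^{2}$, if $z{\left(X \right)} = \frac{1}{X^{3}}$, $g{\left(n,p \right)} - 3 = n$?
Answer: $\frac{6241}{64} \approx 97.516$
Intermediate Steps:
$g{\left(n,p \right)} = 3 + n$
$B = -10$ ($B = -4 - 6 = -10$)
$z{\left(X \right)} = \frac{1}{X^{3}}$
$\left(B + z{\left(g{\left(-1,2 \right)} \right)}\right)^{2} = \left(-10 + \frac{1}{\left(3 - 1\right)^{3}}\right)^{2} = \left(-10 + \frac{1}{8}\right)^{2} = \left(- \frac{79}{8}\right)^{2} = \frac{6241}{64}$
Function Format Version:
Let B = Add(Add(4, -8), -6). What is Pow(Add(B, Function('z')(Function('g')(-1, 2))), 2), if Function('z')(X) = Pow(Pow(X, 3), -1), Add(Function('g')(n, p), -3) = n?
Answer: Rational(6241, 64) ≈ 97.516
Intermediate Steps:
Function('g')(n, p) = Add(3, n)
B = -10 (B = Add(-4, -6) = -10)
Function('z')(X) = Pow(X, -3)
Pow(Add(B, Function('z')(Function('g')(-1, 2))), 2) = Pow(Add(-10, Pow(Add(3, -1), -3)), 2) = Pow(Add(-10, Pow(2, -3)), 2) = Pow(Add(-10, Rational(1, 8)), 2) = Pow(Rational(-79, 8), 2) = Rational(6241, 64)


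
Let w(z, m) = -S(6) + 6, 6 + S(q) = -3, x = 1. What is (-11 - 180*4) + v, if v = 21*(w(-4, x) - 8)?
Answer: -584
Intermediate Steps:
S(q) = -9 (S(q) = -6 - 3 = -9)
w(z, m) = 15 (w(z, m) = -1*(-9) + 6 = 9 + 6 = 15)
v = 147 (v = 21*(15 - 8) = 21*7 = 147)
(-11 - 180*4) + v = (-11 - 180*4) + 147 = (-11 - 10*72) + 147 = (-11 - 720) + 147 = -731 + 147 = -584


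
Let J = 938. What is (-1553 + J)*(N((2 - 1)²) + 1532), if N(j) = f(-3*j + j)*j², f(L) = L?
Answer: -940950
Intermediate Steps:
N(j) = -2*j³ (N(j) = (-3*j + j)*j² = (-2*j)*j² = -2*j³)
(-1553 + J)*(N((2 - 1)²) + 1532) = (-1553 + 938)*(-2*(2 - 1)⁶ + 1532) = -615*(-2*(1²)³ + 1532) = -615*(-2*1³ + 1532) = -615*(-2*1 + 1532) = -615*(-2 + 1532) = -615*1530 = -940950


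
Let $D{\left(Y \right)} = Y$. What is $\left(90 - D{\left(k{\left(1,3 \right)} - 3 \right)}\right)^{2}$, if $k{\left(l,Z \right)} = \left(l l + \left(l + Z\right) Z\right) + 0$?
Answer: $6400$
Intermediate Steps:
$k{\left(l,Z \right)} = l^{2} + Z \left(Z + l\right)$ ($k{\left(l,Z \right)} = \left(l^{2} + \left(Z + l\right) Z\right) + 0 = \left(l^{2} + Z \left(Z + l\right)\right) + 0 = l^{2} + Z \left(Z + l\right)$)
$\left(90 - D{\left(k{\left(1,3 \right)} - 3 \right)}\right)^{2} = \left(90 - \left(\left(3^{2} + 1^{2} + 3 \cdot 1\right) - 3\right)\right)^{2} = \left(90 - \left(\left(9 + 1 + 3\right) - 3\right)\right)^{2} = \left(90 - \left(13 - 3\right)\right)^{2} = \left(90 - 10\right)^{2} = 80^{2} = 6400$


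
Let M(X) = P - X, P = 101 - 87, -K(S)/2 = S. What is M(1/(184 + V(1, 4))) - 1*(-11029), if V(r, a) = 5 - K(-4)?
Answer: 1998782/181 ≈ 11043.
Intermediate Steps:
K(S) = -2*S
V(r, a) = -3 (V(r, a) = 5 - (-2)*(-4) = 5 - 1*8 = 5 - 8 = -3)
P = 14
M(X) = 14 - X
M(1/(184 + V(1, 4))) - 1*(-11029) = (14 - 1/(184 - 3)) - 1*(-11029) = (14 - 1/181) + 11029 = 2533/181 + 11029 = 1998782/181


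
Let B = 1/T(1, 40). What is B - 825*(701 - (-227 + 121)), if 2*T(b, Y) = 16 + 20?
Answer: -11983949/18 ≈ -6.6578e+5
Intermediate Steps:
T(b, Y) = 18 (T(b, Y) = (16 + 20)/2 = (1/2)*36 = 18)
B = 1/18 ≈ 0.055556
B - 825*(701 - (-227 + 121)) = 1/18 - 825*(701 - (-227 + 121)) = 1/18 - 825*(701 - 1*(-106)) = 1/18 - 825*(701 + 106) = 1/18 - 825*807 = 1/18 - 665775 = -11983949/18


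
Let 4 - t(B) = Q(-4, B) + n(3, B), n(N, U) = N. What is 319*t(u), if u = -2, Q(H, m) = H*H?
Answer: -4785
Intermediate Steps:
Q(H, m) = H²
t(B) = -15 (t(B) = 4 - ((-4)² + 3) = 4 - (16 + 3) = 4 - 1*19 = 4 - 19 = -15)
319*t(u) = 319*(-15) = -4785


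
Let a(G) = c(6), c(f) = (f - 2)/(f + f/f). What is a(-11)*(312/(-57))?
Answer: -416/133 ≈ -3.1278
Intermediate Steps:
c(f) = (-2 + f)/(1 + f) (c(f) = (-2 + f)/(f + 1) = (-2 + f)/(1 + f))
a(G) = 4/7 (a(G) = (-2 + 6)/(1 + 6) = 4/7)
a(-11)*(312/(-57)) = 4*(312/(-57))/7 = 4*(312*(-1/57))/7 = (4/7)*(-104/19) = -416/133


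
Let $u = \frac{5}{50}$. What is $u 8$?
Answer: $\frac{4}{5} \approx 0.8$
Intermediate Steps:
$u = \frac{1}{10}$ ($u = 5 \cdot \frac{1}{50} = \frac{1}{10} \approx 0.1$)
$u 8 = \frac{1}{10} \cdot 8 = \frac{4}{5}$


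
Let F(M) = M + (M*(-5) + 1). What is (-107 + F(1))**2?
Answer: 12100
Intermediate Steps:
F(M) = 1 - 4*M (F(M) = M + (-5*M + 1) = M + (1 - 5*M) = 1 - 4*M)
(-107 + F(1))**2 = (-107 + (1 - 4*1))**2 = (-107 + (1 - 4))**2 = (-107 - 3)**2 = (-110)**2 = 12100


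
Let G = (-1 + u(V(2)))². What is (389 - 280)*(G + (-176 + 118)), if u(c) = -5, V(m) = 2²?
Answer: -2398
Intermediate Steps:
V(m) = 4
G = 36 (G = (-1 - 5)² = (-6)² = 36)
(389 - 280)*(G + (-176 + 118)) = (389 - 280)*(36 + (-176 + 118)) = 109*(36 - 58) = 109*(-22) = -2398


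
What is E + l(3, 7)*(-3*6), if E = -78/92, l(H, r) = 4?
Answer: -3351/46 ≈ -72.848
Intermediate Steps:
E = -39/46 (E = -78*1/92 = -39/46 ≈ -0.84783)
E + l(3, 7)*(-3*6) = -39/46 + 4*(-3*6) = -39/46 + 4*(-18) = -39/46 - 72 = -3351/46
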